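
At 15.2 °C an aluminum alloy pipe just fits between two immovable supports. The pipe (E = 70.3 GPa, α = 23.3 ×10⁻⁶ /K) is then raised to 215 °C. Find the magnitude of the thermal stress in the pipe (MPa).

ΔT = 199.8 K. Constrained thermal stress σ = E·α·ΔT = 70.30×10³ MPa × 23.3×10⁻⁶ × 199.8 = 327 MPa (compressive).

327 MPa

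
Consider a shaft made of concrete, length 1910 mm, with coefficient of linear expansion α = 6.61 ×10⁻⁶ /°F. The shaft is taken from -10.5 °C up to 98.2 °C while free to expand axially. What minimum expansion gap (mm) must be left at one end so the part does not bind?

2.47 mm

Convert α: 6.61×10⁻⁶/°F × (9/5) = 11.9×10⁻⁶/K.
ΔT = 98.2 − (-10.5) = 108.7 K.
ΔL = α·L₀·ΔT = 11.9×10⁻⁶ × 1910 mm × 108.7 K = 2.47 mm.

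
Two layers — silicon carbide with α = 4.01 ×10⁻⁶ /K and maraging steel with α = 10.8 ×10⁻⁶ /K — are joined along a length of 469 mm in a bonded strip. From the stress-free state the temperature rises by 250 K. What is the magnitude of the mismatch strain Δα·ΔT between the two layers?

1.70×10⁻³

Δα = |4.01 − 10.8|×10⁻⁶/K = 6.79×10⁻⁶/K.
Mismatch strain = Δα·ΔT = 6.79×10⁻⁶ × 250.0 = 1.70×10⁻³.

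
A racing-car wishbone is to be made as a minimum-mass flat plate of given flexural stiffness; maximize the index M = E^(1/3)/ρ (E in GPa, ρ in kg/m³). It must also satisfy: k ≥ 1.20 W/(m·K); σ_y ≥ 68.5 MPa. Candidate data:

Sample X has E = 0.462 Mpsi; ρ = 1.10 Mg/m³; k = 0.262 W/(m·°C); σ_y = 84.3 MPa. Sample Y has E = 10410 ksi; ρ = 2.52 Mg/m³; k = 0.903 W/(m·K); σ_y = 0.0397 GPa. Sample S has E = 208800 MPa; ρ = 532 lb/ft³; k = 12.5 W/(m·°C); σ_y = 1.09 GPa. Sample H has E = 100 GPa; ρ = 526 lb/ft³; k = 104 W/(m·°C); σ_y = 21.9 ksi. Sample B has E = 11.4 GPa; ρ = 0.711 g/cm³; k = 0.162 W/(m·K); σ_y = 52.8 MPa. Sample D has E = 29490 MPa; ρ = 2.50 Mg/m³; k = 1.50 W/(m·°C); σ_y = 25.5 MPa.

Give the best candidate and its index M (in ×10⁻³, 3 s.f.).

Screen on constraints: k ≥ 1.20 W/(m·K); σ_y ≥ 68.5 MPa. Survivors: sample S, sample H.
Putting every candidate on a common basis:
  sample S: E = 208.8 GPa, ρ = 8522 kg/m³
  sample H: E = 100.0 GPa, ρ = 8426 kg/m³
  sample S: M = 0.696×10⁻³
  sample H: M = 0.551×10⁻³
Sample S has the largest M.

sample S, M = 0.696×10⁻³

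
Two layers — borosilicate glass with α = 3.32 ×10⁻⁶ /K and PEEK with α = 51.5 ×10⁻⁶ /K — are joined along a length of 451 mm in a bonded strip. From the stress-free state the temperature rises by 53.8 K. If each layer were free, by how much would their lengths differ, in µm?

Δα = |3.32 − 51.5|×10⁻⁶/K = 48.2×10⁻⁶/K.
ΔL_mismatch = Δα·L·ΔT = 48.2×10⁻⁶ × 451.0 mm × 53.8 K = 1170 µm.

1170 µm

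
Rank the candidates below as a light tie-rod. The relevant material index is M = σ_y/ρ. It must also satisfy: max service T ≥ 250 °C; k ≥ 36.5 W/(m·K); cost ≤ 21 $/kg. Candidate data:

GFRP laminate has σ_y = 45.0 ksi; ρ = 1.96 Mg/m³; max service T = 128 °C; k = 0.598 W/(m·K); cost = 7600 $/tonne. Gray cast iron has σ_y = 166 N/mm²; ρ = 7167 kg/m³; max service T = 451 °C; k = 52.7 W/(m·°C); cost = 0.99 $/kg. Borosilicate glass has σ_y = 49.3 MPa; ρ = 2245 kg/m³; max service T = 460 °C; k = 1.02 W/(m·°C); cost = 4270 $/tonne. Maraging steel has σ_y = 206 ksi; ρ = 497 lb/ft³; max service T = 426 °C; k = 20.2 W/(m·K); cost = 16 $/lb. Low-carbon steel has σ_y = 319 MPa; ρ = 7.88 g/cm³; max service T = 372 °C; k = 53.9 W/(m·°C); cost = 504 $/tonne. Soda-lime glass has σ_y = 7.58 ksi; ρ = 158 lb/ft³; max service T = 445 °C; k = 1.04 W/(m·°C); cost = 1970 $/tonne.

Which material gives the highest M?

Screen on constraints: max service T ≥ 250 °C; k ≥ 36.5 W/(m·K); cost ≤ 21 $/kg. Survivors: gray cast iron, low-carbon steel.
Convert each candidate to consistent units, then evaluate M:
  gray cast iron: σ_y = 166.0 MPa, ρ = 7167 kg/m³
  low-carbon steel: σ_y = 319.0 MPa, ρ = 7880 kg/m³
  low-carbon steel: M = 40.5 kN·m/kg
  gray cast iron: M = 23.2 kN·m/kg
The maximum is for low-carbon steel.

low-carbon steel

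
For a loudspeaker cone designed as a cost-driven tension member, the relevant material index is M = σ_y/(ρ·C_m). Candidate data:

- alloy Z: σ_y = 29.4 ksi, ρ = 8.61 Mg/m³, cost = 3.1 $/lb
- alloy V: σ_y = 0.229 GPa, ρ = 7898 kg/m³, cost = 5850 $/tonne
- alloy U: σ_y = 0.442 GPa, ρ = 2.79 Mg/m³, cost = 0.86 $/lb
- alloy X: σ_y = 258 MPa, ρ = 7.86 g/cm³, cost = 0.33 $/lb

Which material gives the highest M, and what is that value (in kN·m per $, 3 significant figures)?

Normalizing units and computing the index:
  alloy Z: σ_y = 202.7 MPa, ρ = 8610 kg/m³, cost = 6.834 $/kg
  alloy V: σ_y = 229.0 MPa, ρ = 7898 kg/m³, cost = 5.850 $/kg
  alloy U: σ_y = 442.0 MPa, ρ = 2790 kg/m³, cost = 1.896 $/kg
  alloy X: σ_y = 258.0 MPa, ρ = 7860 kg/m³, cost = 0.7275 $/kg
  alloy U: M = 83.6 kN·m per $
  alloy X: M = 45.1 kN·m per $
  alloy V: M = 4.96 kN·m per $
  alloy Z: M = 3.44 kN·m per $
The maximum is for alloy U.

alloy U, M = 83.6 kN·m per $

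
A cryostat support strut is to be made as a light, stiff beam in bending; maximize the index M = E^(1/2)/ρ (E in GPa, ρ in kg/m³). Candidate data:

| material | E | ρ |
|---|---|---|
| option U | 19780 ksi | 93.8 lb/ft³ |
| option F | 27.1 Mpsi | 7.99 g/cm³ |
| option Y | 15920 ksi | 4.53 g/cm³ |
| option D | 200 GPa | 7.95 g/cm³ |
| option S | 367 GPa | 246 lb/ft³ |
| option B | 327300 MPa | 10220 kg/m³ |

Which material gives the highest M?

option U

Normalizing units and computing the index:
  option U: E = 136.4 GPa, ρ = 1503 kg/m³
  option F: E = 186.8 GPa, ρ = 7990 kg/m³
  option Y: E = 109.8 GPa, ρ = 4530 kg/m³
  option D: E = 200.0 GPa, ρ = 7950 kg/m³
  option S: E = 367.0 GPa, ρ = 3941 kg/m³
  option B: E = 327.3 GPa, ρ = 10220 kg/m³
  option U: M = 7.77×10⁻³
  option S: M = 4.86×10⁻³
  option Y: M = 2.31×10⁻³
  option D: M = 1.78×10⁻³
  option B: M = 1.77×10⁻³
  option F: M = 1.71×10⁻³
Option U ranks first.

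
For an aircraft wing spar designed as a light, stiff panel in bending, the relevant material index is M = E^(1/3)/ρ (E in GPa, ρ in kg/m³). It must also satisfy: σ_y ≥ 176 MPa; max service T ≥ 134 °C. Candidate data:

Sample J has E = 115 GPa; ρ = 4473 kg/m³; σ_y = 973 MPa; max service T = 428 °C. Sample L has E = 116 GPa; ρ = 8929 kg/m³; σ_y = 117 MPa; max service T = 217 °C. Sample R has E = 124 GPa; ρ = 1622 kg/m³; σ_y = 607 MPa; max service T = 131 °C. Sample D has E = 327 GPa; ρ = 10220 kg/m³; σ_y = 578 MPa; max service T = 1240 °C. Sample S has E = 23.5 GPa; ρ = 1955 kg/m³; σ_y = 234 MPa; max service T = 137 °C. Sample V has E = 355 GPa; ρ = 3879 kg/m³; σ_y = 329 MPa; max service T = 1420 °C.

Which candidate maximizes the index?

sample V

Screen on constraints: σ_y ≥ 176 MPa; max service T ≥ 134 °C. Survivors: sample J, sample D, sample S, sample V.
Evaluate M for each candidate:
  sample V: M = 1.83×10⁻³
  sample S: M = 1.47×10⁻³
  sample J: M = 1.09×10⁻³
  sample D: M = 0.674×10⁻³
Highest index: sample V.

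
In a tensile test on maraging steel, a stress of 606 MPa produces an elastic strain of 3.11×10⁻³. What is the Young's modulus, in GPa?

E = σ/ε = 606 MPa / 3.11×10⁻³ = 194900 MPa = 195 GPa.

195 GPa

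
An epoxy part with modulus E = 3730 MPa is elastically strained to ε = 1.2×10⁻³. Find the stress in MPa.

E = 3730 MPa = 3.730 GPa.
σ = E·ε = 3730 MPa × 1.2×10⁻³ = 4.48 MPa.

4.48 MPa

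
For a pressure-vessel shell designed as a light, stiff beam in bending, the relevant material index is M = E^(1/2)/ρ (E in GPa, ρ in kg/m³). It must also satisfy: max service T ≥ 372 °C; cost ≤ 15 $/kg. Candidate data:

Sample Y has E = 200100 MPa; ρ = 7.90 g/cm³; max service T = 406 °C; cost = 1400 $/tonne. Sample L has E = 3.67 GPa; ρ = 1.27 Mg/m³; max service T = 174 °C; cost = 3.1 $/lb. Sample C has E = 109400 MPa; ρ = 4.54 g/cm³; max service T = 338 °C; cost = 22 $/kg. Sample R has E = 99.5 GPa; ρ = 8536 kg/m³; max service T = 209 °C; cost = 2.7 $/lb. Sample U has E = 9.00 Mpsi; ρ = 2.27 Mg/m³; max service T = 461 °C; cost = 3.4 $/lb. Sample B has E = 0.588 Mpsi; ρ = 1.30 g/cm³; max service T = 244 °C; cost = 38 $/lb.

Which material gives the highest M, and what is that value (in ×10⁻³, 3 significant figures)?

sample U, M = 3.47×10⁻³

Screen on constraints: max service T ≥ 372 °C; cost ≤ 15 $/kg. Survivors: sample Y, sample U.
Normalizing units and computing the index:
  sample Y: E = 200.1 GPa, ρ = 7900 kg/m³
  sample U: E = 62.05 GPa, ρ = 2270 kg/m³
  sample U: M = 3.47×10⁻³
  sample Y: M = 1.79×10⁻³
Sample U has the largest M.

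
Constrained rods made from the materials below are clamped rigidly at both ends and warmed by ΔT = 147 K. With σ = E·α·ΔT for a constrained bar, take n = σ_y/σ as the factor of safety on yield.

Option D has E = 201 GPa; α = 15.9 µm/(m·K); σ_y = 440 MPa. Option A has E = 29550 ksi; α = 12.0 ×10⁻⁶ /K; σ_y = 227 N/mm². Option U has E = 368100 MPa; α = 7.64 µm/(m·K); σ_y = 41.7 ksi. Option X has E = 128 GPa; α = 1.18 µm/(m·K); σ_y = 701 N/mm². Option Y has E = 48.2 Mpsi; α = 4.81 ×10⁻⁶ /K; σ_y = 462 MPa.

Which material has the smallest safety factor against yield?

option A

Converting E to GPa, α to ×10⁻⁶/K, σ_y to MPa, then σ and n for each:
  option D: E = 201.0, α = 15.9, σ_y = 440.0 → σ = 470 MPa, n = 0.937
  option A: E = 203.7, α = 12.0, σ_y = 227.0 → σ = 359 MPa, n = 0.632
  option U: E = 368.1, α = 7.64, σ_y = 287.5 → σ = 413 MPa, n = 0.695
  option X: E = 128.0, α = 1.18, σ_y = 701.0 → σ = 22.2 MPa, n = 31.6
  option Y: E = 332.3, α = 4.81, σ_y = 462.0 → σ = 235 MPa, n = 1.97
Option A has the lowest safety factor, n = 0.632.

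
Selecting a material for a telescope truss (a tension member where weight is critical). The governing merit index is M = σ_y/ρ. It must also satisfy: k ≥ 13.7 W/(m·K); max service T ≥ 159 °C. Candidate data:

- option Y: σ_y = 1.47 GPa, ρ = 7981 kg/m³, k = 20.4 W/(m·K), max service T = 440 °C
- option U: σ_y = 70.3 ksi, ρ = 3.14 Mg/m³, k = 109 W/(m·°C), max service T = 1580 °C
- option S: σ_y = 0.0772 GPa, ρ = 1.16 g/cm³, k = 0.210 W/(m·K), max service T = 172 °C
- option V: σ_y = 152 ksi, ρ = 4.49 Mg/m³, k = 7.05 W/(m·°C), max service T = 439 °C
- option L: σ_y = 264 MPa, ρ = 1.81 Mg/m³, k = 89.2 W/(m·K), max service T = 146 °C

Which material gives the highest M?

Screen on constraints: k ≥ 13.7 W/(m·K); max service T ≥ 159 °C. Survivors: option Y, option U.
In SI units:
  option Y: σ_y = 1470 MPa, ρ = 7981 kg/m³
  option U: σ_y = 484.7 MPa, ρ = 3140 kg/m³
  option Y: M = 184 kN·m/kg
  option U: M = 154 kN·m/kg
Option Y ranks first.

option Y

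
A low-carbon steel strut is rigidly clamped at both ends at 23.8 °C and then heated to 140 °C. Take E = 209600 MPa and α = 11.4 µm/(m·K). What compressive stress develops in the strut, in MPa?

278 MPa

E = 209600 MPa = 209.6 GPa.
ΔT = 116.2 K. Constrained thermal stress σ = E·α·ΔT = 209.6×10³ MPa × 11.4×10⁻⁶ × 116.2 = 278 MPa (compressive).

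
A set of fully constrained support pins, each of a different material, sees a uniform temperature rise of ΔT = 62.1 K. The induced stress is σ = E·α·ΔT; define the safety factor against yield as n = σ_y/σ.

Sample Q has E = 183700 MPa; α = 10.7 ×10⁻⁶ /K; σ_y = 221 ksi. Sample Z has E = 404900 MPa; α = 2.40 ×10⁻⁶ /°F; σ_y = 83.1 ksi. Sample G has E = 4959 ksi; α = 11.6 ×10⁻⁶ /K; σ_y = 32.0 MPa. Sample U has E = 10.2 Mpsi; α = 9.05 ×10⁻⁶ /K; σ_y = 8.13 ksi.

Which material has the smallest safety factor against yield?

Converting E to GPa, α to ×10⁻⁶/K, σ_y to MPa, then σ and n for each:
  sample Q: E = 183.7, α = 10.7, σ_y = 1524 → σ = 122 MPa, n = 12.5
  sample Z: E = 404.9, α = 4.32, σ_y = 573.0 → σ = 109 MPa, n = 5.27
  sample G: E = 34.19, α = 11.6, σ_y = 32.00 → σ = 24.6 MPa, n = 1.30
  sample U: E = 70.33, α = 9.05, σ_y = 56.05 → σ = 39.5 MPa, n = 1.42
Sample G has the lowest safety factor, n = 1.30.

sample G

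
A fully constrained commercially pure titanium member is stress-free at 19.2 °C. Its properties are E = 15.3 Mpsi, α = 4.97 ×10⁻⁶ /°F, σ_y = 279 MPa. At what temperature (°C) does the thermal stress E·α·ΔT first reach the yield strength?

315 °C

E = 15.3 Mpsi = 105.5 GPa.
α = 4.97×10⁻⁶/°F × 9/5 = 8.95×10⁻⁶/K.
E·α·ΔT = 279.0 MPa ⇒ ΔT = 279.0 / (105.5×10³ × 8.95×10⁻⁶) = 295.6 K.
T = 19.2 + 295.6 = 314.8 °C.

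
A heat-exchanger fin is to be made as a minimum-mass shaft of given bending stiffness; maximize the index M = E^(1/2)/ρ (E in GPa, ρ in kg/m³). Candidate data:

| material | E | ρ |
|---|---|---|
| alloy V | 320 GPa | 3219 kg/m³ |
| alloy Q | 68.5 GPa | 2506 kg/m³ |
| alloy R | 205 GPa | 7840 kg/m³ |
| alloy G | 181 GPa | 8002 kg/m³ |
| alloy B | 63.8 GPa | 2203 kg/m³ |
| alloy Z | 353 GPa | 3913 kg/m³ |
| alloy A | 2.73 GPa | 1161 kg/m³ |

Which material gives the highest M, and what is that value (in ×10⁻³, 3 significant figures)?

alloy V, M = 5.56×10⁻³

Evaluate M for each candidate:
  alloy V: M = 5.56×10⁻³
  alloy Z: M = 4.80×10⁻³
  alloy B: M = 3.63×10⁻³
  alloy Q: M = 3.30×10⁻³
  alloy R: M = 1.83×10⁻³
  alloy G: M = 1.68×10⁻³
  alloy A: M = 1.42×10⁻³
Highest index: alloy V.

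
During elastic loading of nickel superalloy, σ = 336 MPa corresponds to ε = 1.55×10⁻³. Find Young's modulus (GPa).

217 GPa

E = σ/ε = 336 MPa / 1.55×10⁻³ = 216800 MPa = 217 GPa.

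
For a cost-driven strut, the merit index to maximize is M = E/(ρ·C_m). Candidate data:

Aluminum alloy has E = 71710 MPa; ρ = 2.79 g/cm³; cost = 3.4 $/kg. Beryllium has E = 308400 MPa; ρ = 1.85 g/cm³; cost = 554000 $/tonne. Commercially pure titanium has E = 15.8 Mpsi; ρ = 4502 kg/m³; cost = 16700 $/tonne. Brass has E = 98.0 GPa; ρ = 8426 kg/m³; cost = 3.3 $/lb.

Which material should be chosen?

aluminum alloy

Putting every candidate on a common basis:
  aluminum alloy: E = 71.71 GPa, ρ = 2790 kg/m³, cost = 3.400 $/kg
  beryllium: E = 308.4 GPa, ρ = 1850 kg/m³, cost = 554.0 $/kg
  commercially pure titanium: E = 108.9 GPa, ρ = 4502 kg/m³, cost = 16.70 $/kg
  brass: E = 98.00 GPa, ρ = 8426 kg/m³, cost = 7.275 $/kg
  aluminum alloy: M = 7.56 MN·m per $
  brass: M = 1.60 MN·m per $
  commercially pure titanium: M = 1.45 MN·m per $
  beryllium: M = 0.301 MN·m per $
Highest index: aluminum alloy.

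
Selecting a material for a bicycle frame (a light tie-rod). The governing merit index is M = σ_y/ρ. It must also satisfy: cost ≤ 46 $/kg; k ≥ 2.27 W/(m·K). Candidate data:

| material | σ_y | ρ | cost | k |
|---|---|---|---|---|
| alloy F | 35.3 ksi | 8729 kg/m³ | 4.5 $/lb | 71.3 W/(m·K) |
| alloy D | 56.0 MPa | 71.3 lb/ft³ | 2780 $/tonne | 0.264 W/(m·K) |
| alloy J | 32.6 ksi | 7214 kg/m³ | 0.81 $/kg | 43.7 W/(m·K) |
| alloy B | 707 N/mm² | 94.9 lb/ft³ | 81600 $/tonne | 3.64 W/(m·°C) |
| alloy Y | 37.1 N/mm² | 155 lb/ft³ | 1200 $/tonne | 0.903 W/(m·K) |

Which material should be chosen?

alloy J

Screen on constraints: cost ≤ 46 $/kg; k ≥ 2.27 W/(m·K). Survivors: alloy F, alloy J.
Putting every candidate on a common basis:
  alloy F: σ_y = 243.4 MPa, ρ = 8729 kg/m³
  alloy J: σ_y = 224.8 MPa, ρ = 7214 kg/m³
  alloy J: M = 31.2 kN·m/kg
  alloy F: M = 27.9 kN·m/kg
The maximum is for alloy J.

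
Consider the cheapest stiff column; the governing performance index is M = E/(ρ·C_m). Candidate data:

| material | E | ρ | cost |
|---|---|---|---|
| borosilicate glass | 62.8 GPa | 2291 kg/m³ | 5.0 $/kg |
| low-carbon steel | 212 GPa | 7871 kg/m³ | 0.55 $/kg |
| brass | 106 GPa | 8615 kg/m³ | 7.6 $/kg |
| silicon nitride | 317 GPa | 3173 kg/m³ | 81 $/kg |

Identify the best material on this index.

low-carbon steel

Evaluate M for each candidate:
  low-carbon steel: M = 49.0 MN·m per $
  borosilicate glass: M = 5.48 MN·m per $
  brass: M = 1.62 MN·m per $
  silicon nitride: M = 1.23 MN·m per $
The maximum is for low-carbon steel.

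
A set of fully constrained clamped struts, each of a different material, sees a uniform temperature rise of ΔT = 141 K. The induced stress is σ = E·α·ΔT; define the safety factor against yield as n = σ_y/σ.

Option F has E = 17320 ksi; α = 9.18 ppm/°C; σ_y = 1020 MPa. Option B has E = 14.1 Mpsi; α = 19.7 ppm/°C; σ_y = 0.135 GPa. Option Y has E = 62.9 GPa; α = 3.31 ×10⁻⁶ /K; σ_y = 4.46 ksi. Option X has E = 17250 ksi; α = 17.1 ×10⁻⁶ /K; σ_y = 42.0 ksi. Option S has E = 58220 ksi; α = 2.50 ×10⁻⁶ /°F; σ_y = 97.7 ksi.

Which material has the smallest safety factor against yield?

option B

With everything in SI (GPa, ×10⁻⁶/K, MPa):
  option F: E = 119.4, α = 9.18, σ_y = 1020 → σ = 155 MPa, n = 6.60
  option B: E = 97.22, α = 19.7, σ_y = 135.0 → σ = 270 MPa, n = 0.500
  option Y: E = 62.90, α = 3.31, σ_y = 30.75 → σ = 29.4 MPa, n = 1.05
  option X: E = 118.9, α = 17.1, σ_y = 289.6 → σ = 287 MPa, n = 1.01
  option S: E = 401.4, α = 4.50, σ_y = 673.6 → σ = 255 MPa, n = 2.64
The minimum is option B at n = 0.500.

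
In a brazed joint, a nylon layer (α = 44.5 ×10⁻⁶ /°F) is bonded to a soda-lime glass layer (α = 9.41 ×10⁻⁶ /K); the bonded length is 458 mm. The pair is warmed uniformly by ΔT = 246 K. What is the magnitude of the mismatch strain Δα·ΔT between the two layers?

0.0174

nylon: α = 44.5×10⁻⁶/°F × 9/5 = 80.1×10⁻⁶/K.
Δα = |80.1 − 9.41|×10⁻⁶/K = 70.7×10⁻⁶/K.
Mismatch strain = Δα·ΔT = 70.7×10⁻⁶ × 246.0 = 0.0174.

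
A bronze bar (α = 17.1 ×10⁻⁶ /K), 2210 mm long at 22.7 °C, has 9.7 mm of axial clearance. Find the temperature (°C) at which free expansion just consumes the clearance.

279 °C

α·L₀·ΔT = 9.7 mm ⇒ ΔT = 9.7 / (17.1×10⁻⁶ × 2210.0) = 256.7 K.
T = 22.7 + 256.7 = 279.4 °C.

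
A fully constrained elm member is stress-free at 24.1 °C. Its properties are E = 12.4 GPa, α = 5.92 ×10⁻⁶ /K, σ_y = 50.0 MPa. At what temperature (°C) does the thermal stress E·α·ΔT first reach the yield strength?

705 °C

E·α·ΔT = 50.00 MPa ⇒ ΔT = 50.00 / (12.40×10³ × 5.92×10⁻⁶) = 681.1 K.
T = 24.1 + 681.1 = 705.2 °C.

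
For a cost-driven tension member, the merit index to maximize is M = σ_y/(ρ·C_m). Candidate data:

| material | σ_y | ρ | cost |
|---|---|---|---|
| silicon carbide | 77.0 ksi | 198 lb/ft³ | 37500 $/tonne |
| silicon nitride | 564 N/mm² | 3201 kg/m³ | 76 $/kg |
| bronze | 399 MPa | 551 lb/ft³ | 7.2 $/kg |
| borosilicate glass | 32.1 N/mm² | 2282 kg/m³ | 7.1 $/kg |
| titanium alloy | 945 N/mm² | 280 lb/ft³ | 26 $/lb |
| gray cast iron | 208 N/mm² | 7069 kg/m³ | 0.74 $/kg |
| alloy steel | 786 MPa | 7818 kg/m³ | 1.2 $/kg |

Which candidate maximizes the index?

Convert each candidate to consistent units, then evaluate M:
  silicon carbide: σ_y = 530.9 MPa, ρ = 3172 kg/m³, cost = 37.50 $/kg
  silicon nitride: σ_y = 564.0 MPa, ρ = 3201 kg/m³, cost = 76.00 $/kg
  bronze: σ_y = 399.0 MPa, ρ = 8826 kg/m³, cost = 7.200 $/kg
  borosilicate glass: σ_y = 32.10 MPa, ρ = 2282 kg/m³, cost = 7.100 $/kg
  titanium alloy: σ_y = 945.0 MPa, ρ = 4485 kg/m³, cost = 57.32 $/kg
  gray cast iron: σ_y = 208.0 MPa, ρ = 7069 kg/m³, cost = 0.7400 $/kg
  alloy steel: σ_y = 786.0 MPa, ρ = 7818 kg/m³, cost = 1.200 $/kg
  alloy steel: M = 83.8 kN·m per $
  gray cast iron: M = 39.8 kN·m per $
  bronze: M = 6.28 kN·m per $
  silicon carbide: M = 4.46 kN·m per $
  titanium alloy: M = 3.68 kN·m per $
  silicon nitride: M = 2.32 kN·m per $
  borosilicate glass: M = 1.98 kN·m per $
Alloy steel has the largest M.

alloy steel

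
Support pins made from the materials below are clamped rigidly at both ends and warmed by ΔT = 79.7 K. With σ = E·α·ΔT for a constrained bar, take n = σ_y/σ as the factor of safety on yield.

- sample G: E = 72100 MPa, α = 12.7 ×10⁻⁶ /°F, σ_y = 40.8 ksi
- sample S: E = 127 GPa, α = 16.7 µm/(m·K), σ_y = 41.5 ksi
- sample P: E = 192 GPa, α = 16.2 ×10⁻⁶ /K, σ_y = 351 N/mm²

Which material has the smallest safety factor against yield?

sample P

Converting E to GPa, α to ×10⁻⁶/K, σ_y to MPa, then σ and n for each:
  sample G: E = 72.10, α = 22.9, σ_y = 281.3 → σ = 131 MPa, n = 2.14
  sample S: E = 127.0, α = 16.7, σ_y = 286.1 → σ = 169 MPa, n = 1.69
  sample P: E = 192.0, α = 16.2, σ_y = 351.0 → σ = 248 MPa, n = 1.42
Smallest n: sample P with n = 1.42.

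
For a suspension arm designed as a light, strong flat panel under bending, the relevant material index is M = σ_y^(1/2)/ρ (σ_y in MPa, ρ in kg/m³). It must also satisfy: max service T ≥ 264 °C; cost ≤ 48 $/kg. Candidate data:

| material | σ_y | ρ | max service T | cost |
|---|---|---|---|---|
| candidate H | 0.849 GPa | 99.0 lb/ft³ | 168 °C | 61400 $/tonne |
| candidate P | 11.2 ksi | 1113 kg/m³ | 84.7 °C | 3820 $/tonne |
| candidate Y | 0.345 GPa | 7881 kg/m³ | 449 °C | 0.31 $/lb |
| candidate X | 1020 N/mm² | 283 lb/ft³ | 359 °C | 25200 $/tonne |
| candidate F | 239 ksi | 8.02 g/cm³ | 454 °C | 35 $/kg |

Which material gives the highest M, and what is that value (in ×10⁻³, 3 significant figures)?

candidate X, M = 7.05×10⁻³

Screen on constraints: max service T ≥ 264 °C; cost ≤ 48 $/kg. Survivors: candidate Y, candidate X, candidate F.
Putting every candidate on a common basis:
  candidate Y: σ_y = 345.0 MPa, ρ = 7881 kg/m³
  candidate X: σ_y = 1020 MPa, ρ = 4533 kg/m³
  candidate F: σ_y = 1648 MPa, ρ = 8020 kg/m³
  candidate X: M = 7.05×10⁻³
  candidate F: M = 5.06×10⁻³
  candidate Y: M = 2.36×10⁻³
Highest index: candidate X.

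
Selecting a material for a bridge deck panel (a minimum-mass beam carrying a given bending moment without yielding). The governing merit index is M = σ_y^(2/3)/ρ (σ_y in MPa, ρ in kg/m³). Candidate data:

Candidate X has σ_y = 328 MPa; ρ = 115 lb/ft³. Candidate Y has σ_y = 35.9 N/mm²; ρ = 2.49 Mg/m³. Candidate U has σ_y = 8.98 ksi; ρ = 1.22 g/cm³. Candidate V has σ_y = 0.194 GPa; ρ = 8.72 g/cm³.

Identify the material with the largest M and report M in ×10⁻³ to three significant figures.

Normalizing units and computing the index:
  candidate X: σ_y = 328.0 MPa, ρ = 1842 kg/m³
  candidate Y: σ_y = 35.90 MPa, ρ = 2490 kg/m³
  candidate U: σ_y = 61.91 MPa, ρ = 1220 kg/m³
  candidate V: σ_y = 194.0 MPa, ρ = 8720 kg/m³
  candidate X: M = 25.8×10⁻³
  candidate U: M = 12.8×10⁻³
  candidate Y: M = 4.37×10⁻³
  candidate V: M = 3.84×10⁻³
Candidate X ranks first.

candidate X, M = 25.8×10⁻³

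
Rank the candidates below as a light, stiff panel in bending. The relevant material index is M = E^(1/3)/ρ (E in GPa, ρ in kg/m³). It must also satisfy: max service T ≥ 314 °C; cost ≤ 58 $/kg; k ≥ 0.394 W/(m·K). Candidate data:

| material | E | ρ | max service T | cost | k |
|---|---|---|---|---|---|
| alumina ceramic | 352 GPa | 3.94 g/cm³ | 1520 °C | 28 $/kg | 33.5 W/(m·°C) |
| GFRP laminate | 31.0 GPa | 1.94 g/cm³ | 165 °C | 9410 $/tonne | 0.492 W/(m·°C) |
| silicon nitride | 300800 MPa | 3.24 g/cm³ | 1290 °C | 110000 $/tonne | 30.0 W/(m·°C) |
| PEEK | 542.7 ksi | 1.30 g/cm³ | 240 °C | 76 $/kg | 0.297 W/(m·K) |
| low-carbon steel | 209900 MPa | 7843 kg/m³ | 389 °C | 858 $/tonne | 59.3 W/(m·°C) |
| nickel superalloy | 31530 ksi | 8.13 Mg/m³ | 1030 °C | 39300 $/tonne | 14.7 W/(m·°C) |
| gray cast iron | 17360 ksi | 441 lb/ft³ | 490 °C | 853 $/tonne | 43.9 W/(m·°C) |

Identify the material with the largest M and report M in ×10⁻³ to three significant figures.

Screen on constraints: max service T ≥ 314 °C; cost ≤ 58 $/kg; k ≥ 0.394 W/(m·K). Survivors: alumina ceramic, low-carbon steel, nickel superalloy, gray cast iron.
After converting to SI:
  alumina ceramic: E = 352.0 GPa, ρ = 3940 kg/m³
  low-carbon steel: E = 209.9 GPa, ρ = 7843 kg/m³
  nickel superalloy: E = 217.4 GPa, ρ = 8130 kg/m³
  gray cast iron: E = 119.7 GPa, ρ = 7064 kg/m³
  alumina ceramic: M = 1.79×10⁻³
  low-carbon steel: M = 0.758×10⁻³
  nickel superalloy: M = 0.740×10⁻³
  gray cast iron: M = 0.698×10⁻³
The maximum is for alumina ceramic.

alumina ceramic, M = 1.79×10⁻³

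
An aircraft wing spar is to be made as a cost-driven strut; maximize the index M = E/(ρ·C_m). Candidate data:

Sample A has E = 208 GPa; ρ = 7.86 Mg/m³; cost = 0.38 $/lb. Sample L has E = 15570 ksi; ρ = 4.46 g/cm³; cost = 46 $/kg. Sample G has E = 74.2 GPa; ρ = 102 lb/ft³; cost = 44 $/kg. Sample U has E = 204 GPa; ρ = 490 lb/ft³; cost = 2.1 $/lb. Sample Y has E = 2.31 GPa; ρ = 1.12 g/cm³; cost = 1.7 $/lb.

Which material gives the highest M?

sample A

After converting to SI:
  sample A: E = 208.0 GPa, ρ = 7860 kg/m³, cost = 0.8377 $/kg
  sample L: E = 107.4 GPa, ρ = 4460 kg/m³, cost = 46.00 $/kg
  sample G: E = 74.20 GPa, ρ = 1634 kg/m³, cost = 44.00 $/kg
  sample U: E = 204.0 GPa, ρ = 7849 kg/m³, cost = 4.630 $/kg
  sample Y: E = 2.310 GPa, ρ = 1120 kg/m³, cost = 3.748 $/kg
  sample A: M = 31.6 MN·m per $
  sample U: M = 5.61 MN·m per $
  sample G: M = 1.03 MN·m per $
  sample Y: M = 0.550 MN·m per $
  sample L: M = 0.523 MN·m per $
The maximum is for sample A.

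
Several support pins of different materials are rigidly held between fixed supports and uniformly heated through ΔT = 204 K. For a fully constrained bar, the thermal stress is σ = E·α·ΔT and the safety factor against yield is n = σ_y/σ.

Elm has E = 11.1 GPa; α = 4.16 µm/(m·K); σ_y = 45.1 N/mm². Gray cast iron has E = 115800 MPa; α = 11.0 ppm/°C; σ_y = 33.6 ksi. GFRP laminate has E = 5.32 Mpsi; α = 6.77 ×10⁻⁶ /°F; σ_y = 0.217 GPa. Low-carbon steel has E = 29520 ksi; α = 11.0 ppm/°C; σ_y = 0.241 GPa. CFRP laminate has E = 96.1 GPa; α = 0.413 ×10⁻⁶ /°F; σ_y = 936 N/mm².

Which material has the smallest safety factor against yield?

Per material, after unit conversion:
  elm: E = 11.10, α = 4.16, σ_y = 45.10 → σ = 9.42 MPa, n = 4.79
  gray cast iron: E = 115.8, α = 11.0, σ_y = 231.7 → σ = 260 MPa, n = 0.892
  GFRP laminate: E = 36.68, α = 12.2, σ_y = 217.0 → σ = 91.2 MPa, n = 2.38
  low-carbon steel: E = 203.5, α = 11.0, σ_y = 241.0 → σ = 457 MPa, n = 0.528
  CFRP laminate: E = 96.10, α = 0.743, σ_y = 936.0 → σ = 14.6 MPa, n = 64.2
Low-carbon steel has the lowest safety factor, n = 0.528.

low-carbon steel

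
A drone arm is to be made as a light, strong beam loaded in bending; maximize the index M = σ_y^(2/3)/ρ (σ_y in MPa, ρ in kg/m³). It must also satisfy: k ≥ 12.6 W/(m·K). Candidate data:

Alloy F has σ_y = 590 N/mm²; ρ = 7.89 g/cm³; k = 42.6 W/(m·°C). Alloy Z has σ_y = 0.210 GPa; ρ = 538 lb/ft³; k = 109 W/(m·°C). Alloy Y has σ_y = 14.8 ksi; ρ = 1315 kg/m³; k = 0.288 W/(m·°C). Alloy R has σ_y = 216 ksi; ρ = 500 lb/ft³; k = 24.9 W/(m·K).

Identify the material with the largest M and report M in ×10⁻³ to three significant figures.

Screen on constraints: k ≥ 12.6 W/(m·K). Survivors: alloy F, alloy Z, alloy R.
Normalizing units and computing the index:
  alloy F: σ_y = 590.0 MPa, ρ = 7890 kg/m³
  alloy Z: σ_y = 210.0 MPa, ρ = 8618 kg/m³
  alloy R: σ_y = 1489 MPa, ρ = 8009 kg/m³
  alloy R: M = 16.3×10⁻³
  alloy F: M = 8.92×10⁻³
  alloy Z: M = 4.10×10⁻³
Highest index: alloy R.

alloy R, M = 16.3×10⁻³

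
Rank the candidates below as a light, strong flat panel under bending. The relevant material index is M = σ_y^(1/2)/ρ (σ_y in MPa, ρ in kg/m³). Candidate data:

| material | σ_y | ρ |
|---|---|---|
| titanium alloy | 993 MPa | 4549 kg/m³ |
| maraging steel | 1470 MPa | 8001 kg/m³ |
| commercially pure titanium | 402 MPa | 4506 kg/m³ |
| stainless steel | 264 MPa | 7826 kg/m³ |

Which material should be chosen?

titanium alloy

Evaluate M for each candidate:
  titanium alloy: M = 6.93×10⁻³
  maraging steel: M = 4.79×10⁻³
  commercially pure titanium: M = 4.45×10⁻³
  stainless steel: M = 2.08×10⁻³
The maximum is for titanium alloy.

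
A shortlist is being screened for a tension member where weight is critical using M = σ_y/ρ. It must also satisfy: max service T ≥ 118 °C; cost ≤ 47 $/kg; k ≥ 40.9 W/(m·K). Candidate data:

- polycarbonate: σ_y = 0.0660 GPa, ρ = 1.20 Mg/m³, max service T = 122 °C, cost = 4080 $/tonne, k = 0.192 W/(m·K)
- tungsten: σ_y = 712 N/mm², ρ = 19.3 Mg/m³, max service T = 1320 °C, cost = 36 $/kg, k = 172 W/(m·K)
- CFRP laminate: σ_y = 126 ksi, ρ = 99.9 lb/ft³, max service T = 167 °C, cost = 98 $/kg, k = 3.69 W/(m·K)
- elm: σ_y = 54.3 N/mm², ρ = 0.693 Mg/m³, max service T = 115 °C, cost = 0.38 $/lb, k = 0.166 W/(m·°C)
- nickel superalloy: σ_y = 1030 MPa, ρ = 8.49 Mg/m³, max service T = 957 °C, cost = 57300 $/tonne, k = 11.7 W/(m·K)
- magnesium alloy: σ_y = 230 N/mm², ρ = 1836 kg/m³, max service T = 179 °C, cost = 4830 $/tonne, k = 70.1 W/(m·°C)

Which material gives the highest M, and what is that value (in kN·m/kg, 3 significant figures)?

Screen on constraints: max service T ≥ 118 °C; cost ≤ 47 $/kg; k ≥ 40.9 W/(m·K). Survivors: tungsten, magnesium alloy.
Convert each candidate to consistent units, then evaluate M:
  tungsten: σ_y = 712.0 MPa, ρ = 19300 kg/m³
  magnesium alloy: σ_y = 230.0 MPa, ρ = 1836 kg/m³
  magnesium alloy: M = 125 kN·m/kg
  tungsten: M = 36.9 kN·m/kg
Magnesium alloy ranks first.

magnesium alloy, M = 125 kN·m/kg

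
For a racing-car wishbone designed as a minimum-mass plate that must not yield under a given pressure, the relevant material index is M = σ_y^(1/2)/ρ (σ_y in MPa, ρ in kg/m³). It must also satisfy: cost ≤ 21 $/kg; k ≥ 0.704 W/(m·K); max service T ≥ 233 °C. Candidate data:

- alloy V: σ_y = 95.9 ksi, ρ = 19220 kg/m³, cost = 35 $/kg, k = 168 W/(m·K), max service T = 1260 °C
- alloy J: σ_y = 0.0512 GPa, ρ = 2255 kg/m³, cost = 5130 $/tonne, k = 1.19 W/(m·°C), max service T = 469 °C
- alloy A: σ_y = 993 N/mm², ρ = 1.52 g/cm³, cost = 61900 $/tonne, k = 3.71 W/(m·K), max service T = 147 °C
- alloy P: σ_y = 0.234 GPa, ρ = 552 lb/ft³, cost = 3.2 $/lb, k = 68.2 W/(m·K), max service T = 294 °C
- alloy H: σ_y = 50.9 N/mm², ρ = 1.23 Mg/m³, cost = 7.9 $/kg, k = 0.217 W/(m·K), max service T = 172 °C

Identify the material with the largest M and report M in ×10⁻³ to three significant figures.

alloy J, M = 3.17×10⁻³

Screen on constraints: cost ≤ 21 $/kg; k ≥ 0.704 W/(m·K); max service T ≥ 233 °C. Survivors: alloy J, alloy P.
In SI units:
  alloy J: σ_y = 51.20 MPa, ρ = 2255 kg/m³
  alloy P: σ_y = 234.0 MPa, ρ = 8842 kg/m³
  alloy J: M = 3.17×10⁻³
  alloy P: M = 1.73×10⁻³
The maximum is for alloy J.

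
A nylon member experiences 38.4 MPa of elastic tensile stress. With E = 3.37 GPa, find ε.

ε = σ/E = 38.4 / 3370 = 0.0114.

0.0114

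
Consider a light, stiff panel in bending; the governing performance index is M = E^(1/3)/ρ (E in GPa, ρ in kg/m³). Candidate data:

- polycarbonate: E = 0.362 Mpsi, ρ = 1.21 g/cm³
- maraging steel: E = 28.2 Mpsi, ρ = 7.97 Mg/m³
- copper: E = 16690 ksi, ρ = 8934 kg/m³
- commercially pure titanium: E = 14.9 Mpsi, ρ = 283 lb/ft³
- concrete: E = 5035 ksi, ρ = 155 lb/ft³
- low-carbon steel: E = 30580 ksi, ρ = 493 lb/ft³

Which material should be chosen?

concrete

After converting to SI:
  polycarbonate: E = 2.496 GPa, ρ = 1210 kg/m³
  maraging steel: E = 194.4 GPa, ρ = 7970 kg/m³
  copper: E = 115.1 GPa, ρ = 8934 kg/m³
  commercially pure titanium: E = 102.7 GPa, ρ = 4533 kg/m³
  concrete: E = 34.72 GPa, ρ = 2483 kg/m³
  low-carbon steel: E = 210.8 GPa, ρ = 7897 kg/m³
  concrete: M = 1.31×10⁻³
  polycarbonate: M = 1.12×10⁻³
  commercially pure titanium: M = 1.03×10⁻³
  low-carbon steel: M = 0.754×10⁻³
  maraging steel: M = 0.727×10⁻³
  copper: M = 0.544×10⁻³
Highest index: concrete.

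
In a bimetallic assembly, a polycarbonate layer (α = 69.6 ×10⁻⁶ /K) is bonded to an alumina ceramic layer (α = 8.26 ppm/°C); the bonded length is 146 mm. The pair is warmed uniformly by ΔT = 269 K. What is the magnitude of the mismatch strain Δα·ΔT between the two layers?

Δα = |69.6 − 8.26|×10⁻⁶/K = 61.3×10⁻⁶/K.
Mismatch strain = Δα·ΔT = 61.3×10⁻⁶ × 269.0 = 0.0165.

0.0165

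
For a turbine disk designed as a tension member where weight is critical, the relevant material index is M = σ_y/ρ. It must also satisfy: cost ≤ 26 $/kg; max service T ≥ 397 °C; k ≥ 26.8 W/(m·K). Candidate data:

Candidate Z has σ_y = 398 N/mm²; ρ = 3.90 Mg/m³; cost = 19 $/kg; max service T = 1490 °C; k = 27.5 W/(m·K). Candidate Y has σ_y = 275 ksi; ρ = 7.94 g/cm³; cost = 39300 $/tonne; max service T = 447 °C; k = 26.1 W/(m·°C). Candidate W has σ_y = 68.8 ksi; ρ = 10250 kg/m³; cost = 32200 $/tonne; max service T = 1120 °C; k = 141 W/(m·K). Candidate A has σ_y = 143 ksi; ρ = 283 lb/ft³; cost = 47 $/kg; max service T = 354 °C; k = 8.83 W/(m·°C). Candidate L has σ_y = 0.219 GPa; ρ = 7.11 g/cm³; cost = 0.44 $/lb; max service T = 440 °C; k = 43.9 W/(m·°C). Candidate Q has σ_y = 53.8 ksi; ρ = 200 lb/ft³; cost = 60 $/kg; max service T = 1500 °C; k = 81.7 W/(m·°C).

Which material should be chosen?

Screen on constraints: cost ≤ 26 $/kg; max service T ≥ 397 °C; k ≥ 26.8 W/(m·K). Survivors: candidate Z, candidate L.
Convert each candidate to consistent units, then evaluate M:
  candidate Z: σ_y = 398.0 MPa, ρ = 3900 kg/m³
  candidate L: σ_y = 219.0 MPa, ρ = 7110 kg/m³
  candidate Z: M = 102 kN·m/kg
  candidate L: M = 30.8 kN·m/kg
The maximum is for candidate Z.

candidate Z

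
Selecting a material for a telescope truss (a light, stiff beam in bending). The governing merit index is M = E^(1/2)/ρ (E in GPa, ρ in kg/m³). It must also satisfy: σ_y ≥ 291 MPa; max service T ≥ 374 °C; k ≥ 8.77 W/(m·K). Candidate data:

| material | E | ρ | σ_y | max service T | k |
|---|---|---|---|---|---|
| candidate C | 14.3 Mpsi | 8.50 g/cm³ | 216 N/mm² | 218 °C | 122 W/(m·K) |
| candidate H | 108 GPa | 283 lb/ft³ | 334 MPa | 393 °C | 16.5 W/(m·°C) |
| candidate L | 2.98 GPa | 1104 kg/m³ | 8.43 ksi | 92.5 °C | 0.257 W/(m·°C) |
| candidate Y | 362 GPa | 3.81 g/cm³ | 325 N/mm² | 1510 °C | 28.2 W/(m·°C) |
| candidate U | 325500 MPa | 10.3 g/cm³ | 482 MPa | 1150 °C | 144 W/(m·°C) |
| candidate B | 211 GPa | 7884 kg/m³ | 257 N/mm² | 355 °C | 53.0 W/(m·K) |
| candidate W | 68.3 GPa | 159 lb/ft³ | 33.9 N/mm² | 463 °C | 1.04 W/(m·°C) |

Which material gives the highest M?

candidate Y

Screen on constraints: σ_y ≥ 291 MPa; max service T ≥ 374 °C; k ≥ 8.77 W/(m·K). Survivors: candidate H, candidate Y, candidate U.
After converting to SI:
  candidate H: E = 108.0 GPa, ρ = 4533 kg/m³
  candidate Y: E = 362.0 GPa, ρ = 3810 kg/m³
  candidate U: E = 325.5 GPa, ρ = 10300 kg/m³
  candidate Y: M = 4.99×10⁻³
  candidate H: M = 2.29×10⁻³
  candidate U: M = 1.75×10⁻³
Candidate Y has the largest M.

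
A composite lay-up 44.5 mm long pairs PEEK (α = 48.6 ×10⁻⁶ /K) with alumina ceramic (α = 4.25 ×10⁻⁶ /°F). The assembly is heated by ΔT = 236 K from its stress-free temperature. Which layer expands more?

PEEK

alumina ceramic: α = 4.25×10⁻⁶/°F × 9/5 = 7.65×10⁻⁶/K.
α(PEEK) = 48.6×10⁻⁶/K vs α(alumina ceramic) = 7.65×10⁻⁶/K.
Higher α expands more for the same ΔT: PEEK.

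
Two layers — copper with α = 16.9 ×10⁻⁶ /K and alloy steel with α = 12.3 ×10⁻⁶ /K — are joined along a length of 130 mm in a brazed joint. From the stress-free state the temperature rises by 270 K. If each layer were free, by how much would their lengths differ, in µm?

Δα = |16.9 − 12.3|×10⁻⁶/K = 4.60×10⁻⁶/K.
ΔL_mismatch = Δα·L·ΔT = 4.60×10⁻⁶ × 130.0 mm × 270.0 K = 161 µm.

161 µm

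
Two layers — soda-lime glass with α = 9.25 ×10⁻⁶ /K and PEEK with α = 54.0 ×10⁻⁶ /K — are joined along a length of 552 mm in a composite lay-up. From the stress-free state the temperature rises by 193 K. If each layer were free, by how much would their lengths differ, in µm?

Δα = |9.25 − 54.0|×10⁻⁶/K = 44.8×10⁻⁶/K.
ΔL_mismatch = Δα·L·ΔT = 44.8×10⁻⁶ × 552.0 mm × 193.0 K = 4770 µm.

4770 µm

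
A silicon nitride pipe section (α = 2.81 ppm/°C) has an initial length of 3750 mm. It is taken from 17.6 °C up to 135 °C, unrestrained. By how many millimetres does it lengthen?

ΔT = 135 − 17.6 = 117.4 K.
ΔL = α·L₀·ΔT = 2.81×10⁻⁶ × 3750 mm × 117.4 K = 1.24 mm.

1.24 mm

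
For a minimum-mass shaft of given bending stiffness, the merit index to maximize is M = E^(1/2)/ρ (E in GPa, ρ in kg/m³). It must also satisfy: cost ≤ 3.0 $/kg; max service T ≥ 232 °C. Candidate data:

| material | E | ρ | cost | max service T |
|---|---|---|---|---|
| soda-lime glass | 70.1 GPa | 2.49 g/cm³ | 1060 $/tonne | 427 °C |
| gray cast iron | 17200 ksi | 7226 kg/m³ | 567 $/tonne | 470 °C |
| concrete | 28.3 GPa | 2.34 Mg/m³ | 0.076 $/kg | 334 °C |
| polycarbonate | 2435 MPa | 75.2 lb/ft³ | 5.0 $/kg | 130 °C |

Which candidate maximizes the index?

soda-lime glass

Screen on constraints: cost ≤ 3.0 $/kg; max service T ≥ 232 °C. Survivors: soda-lime glass, gray cast iron, concrete.
Putting every candidate on a common basis:
  soda-lime glass: E = 70.10 GPa, ρ = 2490 kg/m³
  gray cast iron: E = 118.6 GPa, ρ = 7226 kg/m³
  concrete: E = 28.30 GPa, ρ = 2340 kg/m³
  soda-lime glass: M = 3.36×10⁻³
  concrete: M = 2.27×10⁻³
  gray cast iron: M = 1.51×10⁻³
Soda-lime glass has the largest M.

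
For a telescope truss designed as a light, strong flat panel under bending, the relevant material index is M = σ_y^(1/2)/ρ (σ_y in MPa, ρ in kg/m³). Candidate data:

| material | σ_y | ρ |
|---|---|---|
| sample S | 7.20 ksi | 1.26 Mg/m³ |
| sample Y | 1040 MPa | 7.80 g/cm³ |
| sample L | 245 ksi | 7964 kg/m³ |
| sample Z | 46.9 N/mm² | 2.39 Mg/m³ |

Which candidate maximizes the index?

sample S

Normalizing units and computing the index:
  sample S: σ_y = 49.64 MPa, ρ = 1260 kg/m³
  sample Y: σ_y = 1040 MPa, ρ = 7800 kg/m³
  sample L: σ_y = 1689 MPa, ρ = 7964 kg/m³
  sample Z: σ_y = 46.90 MPa, ρ = 2390 kg/m³
  sample S: M = 5.59×10⁻³
  sample L: M = 5.16×10⁻³
  sample Y: M = 4.13×10⁻³
  sample Z: M = 2.87×10⁻³
The maximum is for sample S.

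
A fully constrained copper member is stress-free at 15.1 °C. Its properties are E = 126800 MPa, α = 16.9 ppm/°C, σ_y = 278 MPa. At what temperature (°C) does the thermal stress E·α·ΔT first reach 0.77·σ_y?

115 °C

E = 126800 MPa = 126.8 GPa.
E·α·ΔT = 214.1 MPa ⇒ ΔT = 214.1 / (126.8×10³ × 16.9×10⁻⁶) = 99.89 K.
T = 15.1 + 99.89 = 115.0 °C.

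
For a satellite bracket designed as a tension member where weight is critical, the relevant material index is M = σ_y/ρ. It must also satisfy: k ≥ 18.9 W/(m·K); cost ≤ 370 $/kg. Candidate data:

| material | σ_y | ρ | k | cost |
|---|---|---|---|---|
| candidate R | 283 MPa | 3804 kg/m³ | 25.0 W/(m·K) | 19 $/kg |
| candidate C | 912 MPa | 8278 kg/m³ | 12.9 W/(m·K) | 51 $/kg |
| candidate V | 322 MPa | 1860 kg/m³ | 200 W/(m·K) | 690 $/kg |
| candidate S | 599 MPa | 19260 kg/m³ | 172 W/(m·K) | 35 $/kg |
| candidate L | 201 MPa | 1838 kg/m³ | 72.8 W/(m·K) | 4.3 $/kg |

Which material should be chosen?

candidate L

Screen on constraints: k ≥ 18.9 W/(m·K); cost ≤ 370 $/kg. Survivors: candidate R, candidate S, candidate L.
Computing M directly (units already consistent):
  candidate L: M = 109 kN·m/kg
  candidate R: M = 74.4 kN·m/kg
  candidate S: M = 31.1 kN·m/kg
Candidate L has the largest M.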